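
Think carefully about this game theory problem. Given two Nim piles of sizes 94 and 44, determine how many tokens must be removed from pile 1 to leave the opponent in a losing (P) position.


Piles: 94 and 44
Current XOR: 94 XOR 44 = 114 (non-zero, so this is an N-position).
To make the XOR zero, we need to find a move that balances the piles.
For pile 1 (size 94): target = 94 XOR 114 = 44
We reduce pile 1 from 94 to 44.
Tokens removed: 94 - 44 = 50
Verification: 44 XOR 44 = 0

50


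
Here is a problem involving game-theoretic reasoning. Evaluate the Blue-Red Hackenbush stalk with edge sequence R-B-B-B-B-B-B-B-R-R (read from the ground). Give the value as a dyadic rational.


Edges (from ground): R-B-B-B-B-B-B-B-R-R
By Berlekamp's sign-expansion rule, a Blue-Red Hackenbush stalk has the value of the surreal number whose sign sequence is the edge sequence with B -> + and R -> -.
Sign sequence: -+++++++--
Trace the sign expansion in the surreal number tree, starting from 0:
Edge 1: R (sign -) -> bounds (-inf, 0), value = -1
Edge 2: B (sign +) -> bounds (-1, 0), value = -1/2
Edge 3: B (sign +) -> bounds (-1/2, 0), value = -1/4
Edge 4: B (sign +) -> bounds (-1/4, 0), value = -1/8
Edge 5: B (sign +) -> bounds (-1/8, 0), value = -1/16
Edge 6: B (sign +) -> bounds (-1/16, 0), value = -1/32
Edge 7: B (sign +) -> bounds (-1/32, 0), value = -1/64
Edge 8: B (sign +) -> bounds (-1/64, 0), value = -1/128
Edge 9: R (sign -) -> bounds (-1/64, -1/128), value = -3/256
Edge 10: R (sign -) -> bounds (-1/64, -3/256), value = -7/512
Game value = -7/512

-7/512


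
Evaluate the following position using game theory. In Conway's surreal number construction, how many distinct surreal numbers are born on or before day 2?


Day 0: {|} = 0 is born. Count = 1.
Day n: the number of surreal numbers born by day n is 2^(n+1) - 1.
By day 0: 2^1 - 1 = 1
By day 1: 2^2 - 1 = 3
By day 2: 2^3 - 1 = 7
By day 2: 7 surreal numbers.

7


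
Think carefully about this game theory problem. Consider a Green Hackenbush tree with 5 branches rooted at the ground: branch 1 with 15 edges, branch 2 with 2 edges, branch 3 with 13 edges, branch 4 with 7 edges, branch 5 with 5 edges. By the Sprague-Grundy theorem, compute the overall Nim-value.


The tree has 5 branches from the ground vertex.
In Green Hackenbush, the Nim-value of a simple path of length k is k.
Branch 1: length 15, Nim-value = 15
Branch 2: length 2, Nim-value = 2
Branch 3: length 13, Nim-value = 13
Branch 4: length 7, Nim-value = 7
Branch 5: length 5, Nim-value = 5
Total Nim-value = XOR of all branch values:
0 XOR 15 = 15
15 XOR 2 = 13
13 XOR 13 = 0
0 XOR 7 = 7
7 XOR 5 = 2
Nim-value of the tree = 2

2


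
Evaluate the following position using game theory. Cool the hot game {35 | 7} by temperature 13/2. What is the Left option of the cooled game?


Original game: {35 | 7} (a switch {a | b} with a > b).
Cooling by t (for t below the temperature (a - b)/2 = 14) taxes each move by t: {a | b} cooled by t is {a - t | b + t}.
Cooling amount: t = 13/2
Cooled Left option: 35 - 13/2 = 57/2
Cooled Right option: 7 + 13/2 = 27/2
Cooled game: {57/2 | 27/2}
Left option = 57/2

57/2


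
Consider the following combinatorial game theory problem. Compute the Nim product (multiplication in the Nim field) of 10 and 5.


Nim multiplication is bilinear over XOR: (u XOR v) * w = (u*w) XOR (v*w).
So we split each operand into its bit components and XOR the pairwise Nim products.
10 = 2 + 8 (as XOR of powers of 2).
5 = 1 + 4 (as XOR of powers of 2).
Using the standard Nim-product table on single bits:
  2*2 = 3,   2*4 = 8,   2*8 = 12,
  4*4 = 6,   4*8 = 11,  8*8 = 13,
and  1*x = x (identity), k*l = l*k (commutative).
Pairwise Nim products:
  2 * 1 = 2
  2 * 4 = 8
  8 * 1 = 8
  8 * 4 = 11
XOR them: 2 XOR 8 XOR 8 XOR 11 = 9.
Result: 10 * 5 = 9 (in Nim).

9


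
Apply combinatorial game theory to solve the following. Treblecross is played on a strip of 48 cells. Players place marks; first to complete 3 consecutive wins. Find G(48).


Treblecross: place X on empty cells; 3-in-a-row wins.
Playing within two cells of an existing X lets the opponent win at once, so sensible play treats the cells i-2..i+2 around each X as dead. The player left with no safe cell loses, so this is a normal-play take-away game on strips of safe cells.
Placing X at cell i (0-indexed) of a strip of k safe cells leaves independent strips of sizes max(0, i-2) and max(0, k-i-3). Hence G(k) = mex{ G(max(0,i-2)) XOR G(max(0,k-i-3)) : 0 <= i < k }, with G(0) = 0.
G(1): splits (0,0):0^0=0 -> mex({0}) = 1
G(2): splits (0,0):0^0=0 -> mex({0}) = 1
G(3): splits (0,0):0^0=0 -> mex({0}) = 1
G(4): splits (0,1):0^1=1 (0,0):0^0=0 -> mex({0, 1}) = 2
G(5): splits (0,2):0^1=1 (0,1):0^1=1 (0,0):0^0=0 -> mex({0, 1}) = 2
G(6) = mex({1}) = 0
G(7) = mex({0, 1, 2}) = 3
G(8) = mex({0, 1, 2}) = 3
G(9) = mex({0, 2}) = 1
G(10) = mex({0, 2, 3}) = 1
G(11) = mex({0, 3}) = 1
G(12) = mex({1, 3}) = 0
G(13) = mex({0, 1, 2, 3}) = 4
G(14) = mex({0, 1, 2}) = 3
G(15) = mex({0, 1, 2}) = 3
G(16) = mex({0, 1, 2, 4}) = 3
G(17) = mex({0, 1, 3, 4}) = 2
G(18) = mex({0, 1, 3, 4}) = 2
G(19) = mex({0, 1, 3, 5}) = 2
G(20) = mex({0, 1, 2, 3, 5}) = 4
G(21) = mex({0, 1, 2, 3, 5}) = 4
G(22) = mex({1, 2, 6}) = 0
G(23) = mex({0, 1, 2, 3, 4, 6}) = 5
G(24) = mex({0, 1, 2, 3, 4}) = 5
G(25) = mex({0, 1, 3, 4, 7}) = 2
G(26) = mex({0, 1, 3, 4, 5, 7}) = 2
G(27) = mex({0, 1, 3, 5}) = 2
G(28) = mex({0, 1, 2, 5}) = 3
G(29) = mex({0, 1, 2, 4, 5, 6}) = 3
G(30) = mex({1, 2, 4, 6}) = 0
G(31) = mex({0, 1, 2, 3, 4, 6}) = 5
G(32) = mex({1, 2, 3, 4, 7}) = 0
G(33) = mex({0, 3, 7}) = 1
G(34) = mex({0, 2, 3, 5, 7}) = 1
G(35) = mex({0, 2, 3, 5, 6}) = 1
G(36) = mex({0, 1, 2, 5, 6}) = 3
G(37) = mex({0, 1, 2, 4, 5, 6}) = 3
G(38) = mex({0, 1, 2, 4}) = 3
G(39) = mex({0, 1, 2, 3, 4, 7}) = 5
G(40) = mex({0, 1, 2, 3, 4, 5, 7}) = 6
G(41) = mex({0, 1, 2, 3, 5, 7}) = 4
G(42) = mex({0, 1, 2, 3, 5, 6, 7}) = 4
G(43) = mex({0, 2, 3, 5, 6}) = 1
G(44) = mex({1, 2, 3, 4, 5, 6}) = 0
G(45) = mex({0, 1, 2, 3, 4, 6, 7}) = 5
G(46) = mex({0, 1, 2, 3, 4, 7}) = 5
G(47) = mex({0, 1, 2, 3, 4, 5, 7}) = 6
G(48) = mex({0, 1, 2, 3, 4, 5, 7}) = 6
Therefore G(48) = 6.

6


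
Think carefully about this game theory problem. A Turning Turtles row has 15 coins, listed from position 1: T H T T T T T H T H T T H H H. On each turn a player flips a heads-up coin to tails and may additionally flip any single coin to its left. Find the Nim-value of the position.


Coins: T H T T T T T H T H T T H H H
Key fact: a single head at position k behaves exactly like a Nim heap of size k (turning it to T and optionally flipping a coin at j < k corresponds to moving the heap from k to j, or to 0), and heads combine as a disjunctive sum (two heads at the same place would cancel, matching j XOR j = 0). So the Nim-value is the XOR of the 1-indexed positions of the heads.
Face-up positions (1-indexed): [2, 8, 10, 13, 14, 15]
XOR 0 with 2: 0 XOR 2 = 2
XOR 2 with 8: 2 XOR 8 = 10
XOR 10 with 10: 10 XOR 10 = 0
XOR 0 with 13: 0 XOR 13 = 13
XOR 13 with 14: 13 XOR 14 = 3
XOR 3 with 15: 3 XOR 15 = 12
Nim-value = 12

12


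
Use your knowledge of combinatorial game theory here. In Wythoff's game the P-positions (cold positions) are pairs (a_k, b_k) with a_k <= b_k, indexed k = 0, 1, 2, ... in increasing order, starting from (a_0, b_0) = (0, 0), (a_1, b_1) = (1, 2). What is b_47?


By Wythoff's theorem, a_k = floor(k * phi) and b_k = floor(k * phi^2) = a_k + k, where phi = (1 + sqrt(5))/2 is the golden ratio.
phi = (1 + sqrt(5))/2 = 1.618034
phi^2 = phi + 1 = 2.618034
k = 47
k * phi^2 = 47 * 2.618034 = 123.047597
b_47 = floor(k * phi^2) = 123 (check: a_47 + k = 76 + 47 = 123)

123


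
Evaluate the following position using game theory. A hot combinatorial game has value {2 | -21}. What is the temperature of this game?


The game is {2 | -21}, a switch {a | b} with numbers a > b.
Cooling {a | b} by t gives {a - t | b + t}, which stops being hot when a - t = b + t, i.e. at t = (a - b)/2. So the temperature of a switch is (a - b)/2.
Temperature = (Left option - Right option) / 2
= (2 - (-21)) / 2
= 23 / 2
= 23/2

23/2


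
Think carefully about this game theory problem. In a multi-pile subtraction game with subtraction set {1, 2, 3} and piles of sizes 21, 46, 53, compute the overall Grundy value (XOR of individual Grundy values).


Subtraction set: {1, 2, 3}
For this subtraction set, G(n) = n mod 4 (period = max + 1 = 4).
Pile 1 (size 21): G(21) = 21 mod 4 = 1
Pile 2 (size 46): G(46) = 46 mod 4 = 2
Pile 3 (size 53): G(53) = 53 mod 4 = 1
Total Grundy value = XOR of all: 1 XOR 2 XOR 1 = 2

2


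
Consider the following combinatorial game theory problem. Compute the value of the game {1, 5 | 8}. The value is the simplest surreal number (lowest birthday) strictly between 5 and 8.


Left options: {1, 5}, max = 5
Right options: {8}, min = 8
All options are numbers and max(Left) < min(Right), so by the simplicity theorem the value is the simplest (earliest-born) number strictly between 5 and 8.
Integers 6 through 7 all lie strictly between 5 and 8.
Among integers, the simplest (lowest birthday = smallest |n|; 0 is born on day 0, +-n on day n) is 6.
No non-integer in the interval can be simpler: if x is a non-integer in the interval, then floor(x) or ceil(x) also lies in the interval (the interval contains an integer), and both are proper prefixes of x's sign expansion, i.e. born earlier. So the game value is 6.
Game value = 6

6


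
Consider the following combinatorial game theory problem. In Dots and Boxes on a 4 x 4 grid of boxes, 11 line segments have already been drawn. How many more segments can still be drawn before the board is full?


Grid: 4 x 4 boxes, i.e. 5 rows and 5 columns of dots.
Horizontal edges: (rows + 1) * cols = 5 * 4 = 20
Vertical edges: rows * (cols + 1) = 4 * 5 = 20
Total edges: 20 + 20 = 40
Edges drawn: 11
Remaining: 40 - 11 = 29

29


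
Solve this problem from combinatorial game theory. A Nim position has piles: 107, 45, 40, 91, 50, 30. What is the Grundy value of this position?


We need the XOR (exclusive or) of all pile sizes.
After XOR-ing pile 1 (size 107): 0 XOR 107 = 107
After XOR-ing pile 2 (size 45): 107 XOR 45 = 70
After XOR-ing pile 3 (size 40): 70 XOR 40 = 110
After XOR-ing pile 4 (size 91): 110 XOR 91 = 53
After XOR-ing pile 5 (size 50): 53 XOR 50 = 7
After XOR-ing pile 6 (size 30): 7 XOR 30 = 25
The Nim-value of this position is 25.

25


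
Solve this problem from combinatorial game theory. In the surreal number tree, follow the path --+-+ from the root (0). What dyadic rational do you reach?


Sign expansion: --+-+
Rule: track bounds (lo, hi), initially (-inf, +inf). On '+', the current value becomes lo and we move to the simplest number in (value, hi): value + 1 if hi = +inf, otherwise the midpoint (value + hi)/2. On '-', the current value becomes hi and we move to value - 1 if lo = -inf, otherwise the midpoint (lo + value)/2.
Start at 0.
Step 1: sign = -, move left. Bounds: (-inf, 0). Value = -1
Step 2: sign = -, move left. Bounds: (-inf, -1). Value = -2
Step 3: sign = +, move right. Bounds: (-2, -1). Value = -3/2
Step 4: sign = -, move left. Bounds: (-2, -3/2). Value = -7/4
Step 5: sign = +, move right. Bounds: (-7/4, -3/2). Value = -13/8
The surreal number with sign expansion --+-+ is -13/8.

-13/8


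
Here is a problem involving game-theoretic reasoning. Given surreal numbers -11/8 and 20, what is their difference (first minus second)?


x = -11/8, y = 20
Converting to common denominator: 8
x = -11/8, y = 160/8
x - y = -11/8 - 20 = -171/8

-171/8


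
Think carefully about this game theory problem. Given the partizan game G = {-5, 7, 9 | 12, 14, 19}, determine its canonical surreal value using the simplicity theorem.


Left options: {-5, 7, 9}, max = 9
Right options: {12, 14, 19}, min = 12
All options are numbers and max(Left) < min(Right), so by the simplicity theorem the value is the simplest (earliest-born) number strictly between 9 and 12.
Integers 10 through 11 all lie strictly between 9 and 12.
Among integers, the simplest (lowest birthday = smallest |n|; 0 is born on day 0, +-n on day n) is 10.
No non-integer in the interval can be simpler: if x is a non-integer in the interval, then floor(x) or ceil(x) also lies in the interval (the interval contains an integer), and both are proper prefixes of x's sign expansion, i.e. born earlier. So the game value is 10.
Game value = 10

10


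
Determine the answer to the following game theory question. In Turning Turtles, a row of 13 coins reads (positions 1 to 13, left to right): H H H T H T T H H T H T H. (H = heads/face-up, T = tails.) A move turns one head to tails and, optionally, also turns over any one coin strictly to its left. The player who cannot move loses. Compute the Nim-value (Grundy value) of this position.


Coins: H H H T H T T H H T H T H
Key fact: a single head at position k behaves exactly like a Nim heap of size k (turning it to T and optionally flipping a coin at j < k corresponds to moving the heap from k to j, or to 0), and heads combine as a disjunctive sum (two heads at the same place would cancel, matching j XOR j = 0). So the Nim-value is the XOR of the 1-indexed positions of the heads.
Face-up positions (1-indexed): [1, 2, 3, 5, 8, 9, 11, 13]
XOR 0 with 1: 0 XOR 1 = 1
XOR 1 with 2: 1 XOR 2 = 3
XOR 3 with 3: 3 XOR 3 = 0
XOR 0 with 5: 0 XOR 5 = 5
XOR 5 with 8: 5 XOR 8 = 13
XOR 13 with 9: 13 XOR 9 = 4
XOR 4 with 11: 4 XOR 11 = 15
XOR 15 with 13: 15 XOR 13 = 2
Nim-value = 2

2


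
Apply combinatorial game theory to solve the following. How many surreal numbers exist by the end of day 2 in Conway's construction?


Day 0: {|} = 0 is born. Count = 1.
Day n: the number of surreal numbers born by day n is 2^(n+1) - 1.
By day 0: 2^1 - 1 = 1
By day 1: 2^2 - 1 = 3
By day 2: 2^3 - 1 = 7
By day 2: 7 surreal numbers.

7


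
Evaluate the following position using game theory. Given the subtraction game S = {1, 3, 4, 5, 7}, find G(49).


The subtraction set is S = {1, 3, 4, 5, 7}.
G(k) = mex{ G(k - s) : s in S, s <= k }. We compute iteratively: G(0) = 0.
G(1) = mex({0}) = 1
G(2) = mex({1}) = 0
G(3) = mex({0}) = 1
G(4) = mex({0, 1}) = 2
G(5) = mex({0, 1, 2}) = 3
G(6) = mex({0, 1, 3}) = 2
G(7) = mex({0, 1, 2}) = 3
G(8) = mex({1, 2, 3}) = 0
G(9) = mex({0, 2, 3}) = 1
G(10) = mex({1, 2, 3}) = 0
G(11) = mex({0, 2, 3}) = 1
G(12) = mex({0, 1, 3}) = 2
G(13) = mex({0, 1, 2}) = 3
G(14) = mex({0, 1, 3}) = 2
Observe that G(8)..G(14) = 0, 1, 0, 1, 2, 3, 2 repeats G(0)..G(6) = 0, 1, 0, 1, 2, 3, 2.
For k >= max(S) = 7, G(k) is determined by the previous 7 values G(k-7)..G(k-1); a window of 7 consecutive values has recurred shifted by 8, so by induction G(k + 8) = G(k) for all k >= 0: the sequence is periodic from the start with period 8.
One period: G(0..7) = 0, 1, 0, 1, 2, 3, 2, 3.
49 mod 8 = 1, so G(49) = G(1) = 1.

1


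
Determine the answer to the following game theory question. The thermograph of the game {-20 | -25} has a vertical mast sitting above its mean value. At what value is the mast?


Game = {-20 | -25}, a switch {a | b} with numbers a > b.
Its thermograph has left wall a - t and right wall b + t, which meet at t = (a - b)/2, where both equal (a + b)/2. So the mast (mean value) is at (a + b)/2.
Mean = (-20 + (-25))/2 = -45/2 = -45/2

-45/2


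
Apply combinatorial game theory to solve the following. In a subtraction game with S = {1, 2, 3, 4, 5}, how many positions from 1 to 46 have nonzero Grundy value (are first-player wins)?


Subtraction set S = {1, 2, 3, 4, 5}, so G(n) = n mod 6.
G(n) = 0 when n is a multiple of 6.
Multiples of 6 in [1, 46]: 7
N-positions (nonzero Grundy) = 46 - 7 = 39

39


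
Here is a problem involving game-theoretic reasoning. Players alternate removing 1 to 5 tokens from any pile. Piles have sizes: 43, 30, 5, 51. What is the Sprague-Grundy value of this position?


Subtraction set: {1, 2, 3, 4, 5}
For this subtraction set, G(n) = n mod 6 (period = max + 1 = 6).
Pile 1 (size 43): G(43) = 43 mod 6 = 1
Pile 2 (size 30): G(30) = 30 mod 6 = 0
Pile 3 (size 5): G(5) = 5 mod 6 = 5
Pile 4 (size 51): G(51) = 51 mod 6 = 3
Total Grundy value = XOR of all: 1 XOR 0 XOR 5 XOR 3 = 7

7


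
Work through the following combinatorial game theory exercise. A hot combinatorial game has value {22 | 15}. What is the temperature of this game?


The game is {22 | 15}, a switch {a | b} with numbers a > b.
Cooling {a | b} by t gives {a - t | b + t}, which stops being hot when a - t = b + t, i.e. at t = (a - b)/2. So the temperature of a switch is (a - b)/2.
Temperature = (Left option - Right option) / 2
= (22 - (15)) / 2
= 7 / 2
= 7/2

7/2


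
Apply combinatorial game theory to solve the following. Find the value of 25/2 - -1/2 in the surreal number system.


x = 25/2, y = -1/2
Converting to common denominator: 2
x = 25/2, y = -1/2
x - y = 25/2 - -1/2 = 13

13


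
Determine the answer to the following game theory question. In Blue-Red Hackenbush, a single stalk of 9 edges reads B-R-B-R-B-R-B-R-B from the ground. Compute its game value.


Edges (from ground): B-R-B-R-B-R-B-R-B
By Berlekamp's sign-expansion rule, a Blue-Red Hackenbush stalk has the value of the surreal number whose sign sequence is the edge sequence with B -> + and R -> -.
Sign sequence: +-+-+-+-+
Trace the sign expansion in the surreal number tree, starting from 0:
Edge 1: B (sign +) -> bounds (0, +inf), value = 1
Edge 2: R (sign -) -> bounds (0, 1), value = 1/2
Edge 3: B (sign +) -> bounds (1/2, 1), value = 3/4
Edge 4: R (sign -) -> bounds (1/2, 3/4), value = 5/8
Edge 5: B (sign +) -> bounds (5/8, 3/4), value = 11/16
Edge 6: R (sign -) -> bounds (5/8, 11/16), value = 21/32
Edge 7: B (sign +) -> bounds (21/32, 11/16), value = 43/64
Edge 8: R (sign -) -> bounds (21/32, 43/64), value = 85/128
Edge 9: B (sign +) -> bounds (85/128, 43/64), value = 171/256
Game value = 171/256

171/256


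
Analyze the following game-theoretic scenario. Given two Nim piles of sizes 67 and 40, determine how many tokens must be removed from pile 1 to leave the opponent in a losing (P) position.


Piles: 67 and 40
Current XOR: 67 XOR 40 = 107 (non-zero, so this is an N-position).
To make the XOR zero, we need to find a move that balances the piles.
For pile 1 (size 67): target = 67 XOR 107 = 40
We reduce pile 1 from 67 to 40.
Tokens removed: 67 - 40 = 27
Verification: 40 XOR 40 = 0

27


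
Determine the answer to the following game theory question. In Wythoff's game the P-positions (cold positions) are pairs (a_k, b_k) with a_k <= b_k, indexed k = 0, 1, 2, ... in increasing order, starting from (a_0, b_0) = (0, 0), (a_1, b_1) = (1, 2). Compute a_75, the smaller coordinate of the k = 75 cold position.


By Wythoff's theorem, a_k = floor(k * phi) and b_k = floor(k * phi^2) = a_k + k, where phi = (1 + sqrt(5))/2 is the golden ratio.
phi = (1 + sqrt(5))/2 = 1.618034
k = 75
k * phi = 75 * 1.618034 = 121.352549
a_75 = floor(k * phi) = 121

121


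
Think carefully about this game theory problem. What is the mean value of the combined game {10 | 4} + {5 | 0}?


G1 = {10 | 4}, G2 = {5 | 0}
Each is a switch {a | b} with numbers a > b; its mean value is (a + b)/2, and mean value is additive over game sums: m(G1 + G2) = m(G1) + m(G2).
Mean of G1 = (10 + (4))/2 = 14/2 = 7
Mean of G2 = (5 + (0))/2 = 5/2 = 5/2
Mean of G1 + G2 = 7 + 5/2 = 19/2

19/2


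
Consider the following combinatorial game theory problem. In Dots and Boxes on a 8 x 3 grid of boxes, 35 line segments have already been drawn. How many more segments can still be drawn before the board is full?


Grid: 8 x 3 boxes, i.e. 9 rows and 4 columns of dots.
Horizontal edges: (rows + 1) * cols = 9 * 3 = 27
Vertical edges: rows * (cols + 1) = 8 * 4 = 32
Total edges: 27 + 32 = 59
Edges drawn: 35
Remaining: 59 - 35 = 24

24


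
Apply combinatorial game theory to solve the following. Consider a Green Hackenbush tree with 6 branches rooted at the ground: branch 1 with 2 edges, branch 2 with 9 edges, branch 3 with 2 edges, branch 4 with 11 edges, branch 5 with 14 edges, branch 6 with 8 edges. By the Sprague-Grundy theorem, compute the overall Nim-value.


The tree has 6 branches from the ground vertex.
In Green Hackenbush, the Nim-value of a simple path of length k is k.
Branch 1: length 2, Nim-value = 2
Branch 2: length 9, Nim-value = 9
Branch 3: length 2, Nim-value = 2
Branch 4: length 11, Nim-value = 11
Branch 5: length 14, Nim-value = 14
Branch 6: length 8, Nim-value = 8
Total Nim-value = XOR of all branch values:
0 XOR 2 = 2
2 XOR 9 = 11
11 XOR 2 = 9
9 XOR 11 = 2
2 XOR 14 = 12
12 XOR 8 = 4
Nim-value of the tree = 4

4


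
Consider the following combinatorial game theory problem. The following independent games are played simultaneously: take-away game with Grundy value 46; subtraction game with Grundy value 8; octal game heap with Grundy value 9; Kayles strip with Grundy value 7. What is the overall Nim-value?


By the Sprague-Grundy theorem, the Grundy value of a sum of games is the XOR of individual Grundy values.
take-away game: Grundy value = 46. Running XOR: 0 XOR 46 = 46
subtraction game: Grundy value = 8. Running XOR: 46 XOR 8 = 38
octal game heap: Grundy value = 9. Running XOR: 38 XOR 9 = 47
Kayles strip: Grundy value = 7. Running XOR: 47 XOR 7 = 40
The combined Grundy value is 40.

40


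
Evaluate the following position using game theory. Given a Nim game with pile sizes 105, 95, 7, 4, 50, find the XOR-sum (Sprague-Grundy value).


We need the XOR (exclusive or) of all pile sizes.
After XOR-ing pile 1 (size 105): 0 XOR 105 = 105
After XOR-ing pile 2 (size 95): 105 XOR 95 = 54
After XOR-ing pile 3 (size 7): 54 XOR 7 = 49
After XOR-ing pile 4 (size 4): 49 XOR 4 = 53
After XOR-ing pile 5 (size 50): 53 XOR 50 = 7
The Nim-value of this position is 7.

7


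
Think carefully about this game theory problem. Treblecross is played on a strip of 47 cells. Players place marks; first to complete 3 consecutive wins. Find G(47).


Treblecross: place X on empty cells; 3-in-a-row wins.
Playing within two cells of an existing X lets the opponent win at once, so sensible play treats the cells i-2..i+2 around each X as dead. The player left with no safe cell loses, so this is a normal-play take-away game on strips of safe cells.
Placing X at cell i (0-indexed) of a strip of k safe cells leaves independent strips of sizes max(0, i-2) and max(0, k-i-3). Hence G(k) = mex{ G(max(0,i-2)) XOR G(max(0,k-i-3)) : 0 <= i < k }, with G(0) = 0.
G(1): splits (0,0):0^0=0 -> mex({0}) = 1
G(2): splits (0,0):0^0=0 -> mex({0}) = 1
G(3): splits (0,0):0^0=0 -> mex({0}) = 1
G(4): splits (0,1):0^1=1 (0,0):0^0=0 -> mex({0, 1}) = 2
G(5): splits (0,2):0^1=1 (0,1):0^1=1 (0,0):0^0=0 -> mex({0, 1}) = 2
G(6) = mex({1}) = 0
G(7) = mex({0, 1, 2}) = 3
G(8) = mex({0, 1, 2}) = 3
G(9) = mex({0, 2}) = 1
G(10) = mex({0, 2, 3}) = 1
G(11) = mex({0, 3}) = 1
G(12) = mex({1, 3}) = 0
G(13) = mex({0, 1, 2, 3}) = 4
G(14) = mex({0, 1, 2}) = 3
G(15) = mex({0, 1, 2}) = 3
G(16) = mex({0, 1, 2, 4}) = 3
G(17) = mex({0, 1, 3, 4}) = 2
G(18) = mex({0, 1, 3, 4}) = 2
G(19) = mex({0, 1, 3, 5}) = 2
G(20) = mex({0, 1, 2, 3, 5}) = 4
G(21) = mex({0, 1, 2, 3, 5}) = 4
G(22) = mex({1, 2, 6}) = 0
G(23) = mex({0, 1, 2, 3, 4, 6}) = 5
G(24) = mex({0, 1, 2, 3, 4}) = 5
G(25) = mex({0, 1, 3, 4, 7}) = 2
G(26) = mex({0, 1, 3, 4, 5, 7}) = 2
G(27) = mex({0, 1, 3, 5}) = 2
G(28) = mex({0, 1, 2, 5}) = 3
G(29) = mex({0, 1, 2, 4, 5, 6}) = 3
G(30) = mex({1, 2, 4, 6}) = 0
G(31) = mex({0, 1, 2, 3, 4, 6}) = 5
G(32) = mex({1, 2, 3, 4, 7}) = 0
G(33) = mex({0, 3, 7}) = 1
G(34) = mex({0, 2, 3, 5, 7}) = 1
G(35) = mex({0, 2, 3, 5, 6}) = 1
G(36) = mex({0, 1, 2, 5, 6}) = 3
G(37) = mex({0, 1, 2, 4, 5, 6}) = 3
G(38) = mex({0, 1, 2, 4}) = 3
G(39) = mex({0, 1, 2, 3, 4, 7}) = 5
G(40) = mex({0, 1, 2, 3, 4, 5, 7}) = 6
G(41) = mex({0, 1, 2, 3, 5, 7}) = 4
G(42) = mex({0, 1, 2, 3, 5, 6, 7}) = 4
G(43) = mex({0, 2, 3, 5, 6}) = 1
G(44) = mex({1, 2, 3, 4, 5, 6}) = 0
G(45) = mex({0, 1, 2, 3, 4, 6, 7}) = 5
G(46) = mex({0, 1, 2, 3, 4, 7}) = 5
G(47) = mex({0, 1, 2, 3, 4, 5, 7}) = 6
Therefore G(47) = 6.

6


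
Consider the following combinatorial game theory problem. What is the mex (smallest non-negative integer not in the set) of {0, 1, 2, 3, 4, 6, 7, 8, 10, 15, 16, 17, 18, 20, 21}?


Set = {0, 1, 2, 3, 4, 6, 7, 8, 10, 15, 16, 17, 18, 20, 21}
0 is in the set.
1 is in the set.
2 is in the set.
3 is in the set.
4 is in the set.
5 is NOT in the set. This is the mex.
mex = 5

5


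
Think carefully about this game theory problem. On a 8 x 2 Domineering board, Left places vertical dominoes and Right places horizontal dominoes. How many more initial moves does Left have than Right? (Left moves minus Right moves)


Board is 8 x 2 (rows x cols).
Left (vertical) placements: (rows-1) * cols = 7 * 2 = 14
Right (horizontal) placements: rows * (cols-1) = 8 * 1 = 8
Advantage = Left - Right = 14 - 8 = 6

6


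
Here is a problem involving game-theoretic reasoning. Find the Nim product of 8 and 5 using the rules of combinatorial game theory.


Nim multiplication is bilinear over XOR: (u XOR v) * w = (u*w) XOR (v*w).
So we split each operand into its bit components and XOR the pairwise Nim products.
8 = 8 (as XOR of powers of 2).
5 = 1 + 4 (as XOR of powers of 2).
Using the standard Nim-product table on single bits:
  2*2 = 3,   2*4 = 8,   2*8 = 12,
  4*4 = 6,   4*8 = 11,  8*8 = 13,
and  1*x = x (identity), k*l = l*k (commutative).
Pairwise Nim products:
  8 * 1 = 8
  8 * 4 = 11
XOR them: 8 XOR 11 = 3.
Result: 8 * 5 = 3 (in Nim).

3


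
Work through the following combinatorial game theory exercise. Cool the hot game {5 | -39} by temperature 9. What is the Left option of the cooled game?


Original game: {5 | -39} (a switch {a | b} with a > b).
Cooling by t (for t below the temperature (a - b)/2 = 22) taxes each move by t: {a | b} cooled by t is {a - t | b + t}.
Cooling amount: t = 9
Cooled Left option: 5 - 9 = -4
Cooled Right option: -39 + 9 = -30
Cooled game: {-4 | -30}
Left option = -4

-4


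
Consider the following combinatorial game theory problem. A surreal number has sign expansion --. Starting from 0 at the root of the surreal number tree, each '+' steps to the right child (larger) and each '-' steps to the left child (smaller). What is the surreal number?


Sign expansion: --
Rule: track bounds (lo, hi), initially (-inf, +inf). On '+', the current value becomes lo and we move to the simplest number in (value, hi): value + 1 if hi = +inf, otherwise the midpoint (value + hi)/2. On '-', the current value becomes hi and we move to value - 1 if lo = -inf, otherwise the midpoint (lo + value)/2.
Start at 0.
Step 1: sign = -, move left. Bounds: (-inf, 0). Value = -1
Step 2: sign = -, move left. Bounds: (-inf, -1). Value = -2
The surreal number with sign expansion -- is -2.

-2


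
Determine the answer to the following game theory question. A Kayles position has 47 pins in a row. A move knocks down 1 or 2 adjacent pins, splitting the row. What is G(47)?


Kayles: a move removes 1 or 2 adjacent pins from a contiguous row.
Removing pins from a row of k leaves two independent rows (a, b) with a + b = k - 1 (one pin) or a + b = k - 2 (two pins); an end removal gives a = 0.
By Sprague-Grundy, G(k) = mex{ G(a) XOR G(b) } over all these splits. G(0) = 0.
G(1): splits (0,0):0^0=0 -> mex({0}) = 1
G(2): splits (0,1):0^1=1 (0,0):0^0=0 -> mex({0, 1}) = 2
G(3): splits (0,2):0^2=2 (1,1):1^1=0 (0,1):0^1=1 -> mex({0, 1, 2}) = 3
G(4): splits (0,3):0^3=3 (1,2):1^2=3 (0,2):0^2=2 (1,1):1^1=0 -> mex({0, 2, 3}) = 1
G(5): splits (0,4):0^1=1 (1,3):1^3=2 (2,2):2^2=0 (0,3):0^3=3 (1,2):1^2=3 -> mex({0, 1, 2, 3}) = 4
G(6) = mex({0, 1, 2, 4}) = 3
G(7) = mex({0, 1, 3, 4, 5}) = 2
G(8) = mex({0, 2, 3, 5, 6}) = 1
G(9) = mex({0, 1, 2, 3, 6, 7}) = 4
G(10) = mex({0, 1, 3, 4, 5, 7}) = 2
G(11) = mex({0, 1, 2, 3, 4, 5}) = 6
G(12) = mex({0, 1, 2, 3, 5, 6, 7}) = 4
G(13) = mex({0, 2, 3, 4, 6, 7}) = 1
G(14) = mex({0, 1, 4, 5, 6, 7}) = 2
G(15) = mex({0, 1, 2, 3, 4, 5, 6}) = 7
G(16) = mex({0, 2, 3, 5, 6, 7}) = 1
G(17) = mex({0, 1, 2, 3, 5, 6, 7}) = 4
G(18) = mex({0, 1, 2, 4, 5, 6}) = 3
G(19) = mex({0, 1, 3, 4, 5, 7}) = 2
G(20) = mex({0, 2, 3, 4, 5, 6, 7}) = 1
G(21) = mex({0, 1, 2, 3, 5, 6, 7}) = 4
G(22) = mex({0, 1, 2, 3, 4, 5, 7}) = 6
G(23) = mex({0, 1, 2, 3, 4, 5, 6}) = 7
G(24) = mex({0, 1, 2, 3, 5, 6, 7}) = 4
G(25) = mex({0, 2, 3, 4, 6, 7}) = 1
G(26) = mex({0, 1, 3, 4, 5, 6, 7}) = 2
G(27) = mex({0, 1, 2, 3, 4, 5, 6, 7}) = 8
G(28) = mex({0, 1, 2, 3, 4, 6, 7, 8}) = 5
G(29) = mex({0, 1, 2, 3, 5, 6, 7, 8, 9}) = 4
G(30) = mex({0, 1, 2, 3, 4, 5, 6, 9, 10}) = 7
G(31) = mex({0, 1, 3, 4, 5, 7, 10, 11}) = 2
G(32) = mex({0, 2, 3, 4, 5, 6, 7, 9, 11}) = 1
G(33) = mex({0, 1, 2, 3, 4, 5, 6, 7, 9, 12}) = 8
G(34) = mex({0, 1, 2, 3, 4, 5, 7, 8, 11, 12}) = 6
G(35) = mex({0, 1, 2, 3, 4, 5, 6, 8, 9, 10, 11}) = 7
G(36) = mex({0, 1, 2, 3, 5, 6, 7, 9, 10}) = 4
G(37) = mex({0, 2, 3, 4, 6, 7, 9, 10, 11, 12}) = 1
G(38) = mex({0, 1, 3, 4, 5, 6, 7, 9, 10, 11, 12}) = 2
G(39) = mex({0, 1, 2, 4, 5, 6, 7, 9, 10, 12, 14}) = 3
G(40) = mex({0, 2, 3, 4, 6, 7, 11, 12, 14}) = 1
G(41) = mex({0, 1, 2, 3, 5, 6, 7, 9, 10, 11, 12}) = 4
G(42) = mex({0, 1, 2, 3, 4, 5, 6, 9, 10}) = 7
G(43) = mex({0, 1, 3, 4, 5, 7, 9, 10, 12, 15}) = 2
G(44) = mex({0, 2, 3, 4, 5, 6, 7, 9, 10, 12, 15}) = 1
G(45) = mex({0, 1, 2, 3, 4, 5, 6, 7, 9, 10, 12, 14}) = 8
G(46) = mex({0, 1, 3, 4, 5, 7, 8, 11, 12, 14}) = 2
G(47) = mex({0, 1, 2, 3, 4, 5, 6, 8, 9, 10, 11, 12}) = 7
Therefore G(47) = 7.

7


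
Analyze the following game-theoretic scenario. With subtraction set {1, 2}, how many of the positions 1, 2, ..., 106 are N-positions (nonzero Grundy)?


Subtraction set S = {1, 2}, so G(n) = n mod 3.
G(n) = 0 when n is a multiple of 3.
Multiples of 3 in [1, 106]: 35
N-positions (nonzero Grundy) = 106 - 35 = 71

71


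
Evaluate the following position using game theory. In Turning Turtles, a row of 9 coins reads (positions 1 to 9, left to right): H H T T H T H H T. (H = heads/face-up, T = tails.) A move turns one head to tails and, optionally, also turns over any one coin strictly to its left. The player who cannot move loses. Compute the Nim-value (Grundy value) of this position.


Coins: H H T T H T H H T
Key fact: a single head at position k behaves exactly like a Nim heap of size k (turning it to T and optionally flipping a coin at j < k corresponds to moving the heap from k to j, or to 0), and heads combine as a disjunctive sum (two heads at the same place would cancel, matching j XOR j = 0). So the Nim-value is the XOR of the 1-indexed positions of the heads.
Face-up positions (1-indexed): [1, 2, 5, 7, 8]
XOR 0 with 1: 0 XOR 1 = 1
XOR 1 with 2: 1 XOR 2 = 3
XOR 3 with 5: 3 XOR 5 = 6
XOR 6 with 7: 6 XOR 7 = 1
XOR 1 with 8: 1 XOR 8 = 9
Nim-value = 9

9


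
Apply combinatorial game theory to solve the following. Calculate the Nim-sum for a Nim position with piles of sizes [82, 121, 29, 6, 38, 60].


We need the XOR (exclusive or) of all pile sizes.
After XOR-ing pile 1 (size 82): 0 XOR 82 = 82
After XOR-ing pile 2 (size 121): 82 XOR 121 = 43
After XOR-ing pile 3 (size 29): 43 XOR 29 = 54
After XOR-ing pile 4 (size 6): 54 XOR 6 = 48
After XOR-ing pile 5 (size 38): 48 XOR 38 = 22
After XOR-ing pile 6 (size 60): 22 XOR 60 = 42
The Nim-value of this position is 42.

42


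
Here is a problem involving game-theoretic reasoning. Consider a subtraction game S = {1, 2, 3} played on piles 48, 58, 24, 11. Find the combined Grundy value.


Subtraction set: {1, 2, 3}
For this subtraction set, G(n) = n mod 4 (period = max + 1 = 4).
Pile 1 (size 48): G(48) = 48 mod 4 = 0
Pile 2 (size 58): G(58) = 58 mod 4 = 2
Pile 3 (size 24): G(24) = 24 mod 4 = 0
Pile 4 (size 11): G(11) = 11 mod 4 = 3
Total Grundy value = XOR of all: 0 XOR 2 XOR 0 XOR 3 = 1

1


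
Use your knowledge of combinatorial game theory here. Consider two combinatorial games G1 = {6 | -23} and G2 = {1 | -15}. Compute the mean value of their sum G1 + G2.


G1 = {6 | -23}, G2 = {1 | -15}
Each is a switch {a | b} with numbers a > b; its mean value is (a + b)/2, and mean value is additive over game sums: m(G1 + G2) = m(G1) + m(G2).
Mean of G1 = (6 + (-23))/2 = -17/2 = -17/2
Mean of G2 = (1 + (-15))/2 = -14/2 = -7
Mean of G1 + G2 = -17/2 + -7 = -31/2

-31/2


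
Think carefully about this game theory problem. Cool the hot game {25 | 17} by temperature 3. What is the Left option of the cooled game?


Original game: {25 | 17} (a switch {a | b} with a > b).
Cooling by t (for t below the temperature (a - b)/2 = 4) taxes each move by t: {a | b} cooled by t is {a - t | b + t}.
Cooling amount: t = 3
Cooled Left option: 25 - 3 = 22
Cooled Right option: 17 + 3 = 20
Cooled game: {22 | 20}
Left option = 22

22


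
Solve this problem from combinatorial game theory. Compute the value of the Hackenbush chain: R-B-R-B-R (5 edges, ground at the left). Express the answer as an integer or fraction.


Edges (from ground): R-B-R-B-R
By Berlekamp's sign-expansion rule, a Blue-Red Hackenbush stalk has the value of the surreal number whose sign sequence is the edge sequence with B -> + and R -> -.
Sign sequence: -+-+-
Trace the sign expansion in the surreal number tree, starting from 0:
Edge 1: R (sign -) -> bounds (-inf, 0), value = -1
Edge 2: B (sign +) -> bounds (-1, 0), value = -1/2
Edge 3: R (sign -) -> bounds (-1, -1/2), value = -3/4
Edge 4: B (sign +) -> bounds (-3/4, -1/2), value = -5/8
Edge 5: R (sign -) -> bounds (-3/4, -5/8), value = -11/16
Game value = -11/16

-11/16


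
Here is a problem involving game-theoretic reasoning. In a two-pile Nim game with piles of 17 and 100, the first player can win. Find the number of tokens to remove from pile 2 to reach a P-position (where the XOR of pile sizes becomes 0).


Piles: 17 and 100
Current XOR: 17 XOR 100 = 117 (non-zero, so this is an N-position).
To make the XOR zero, we need to find a move that balances the piles.
For pile 2 (size 100): target = 100 XOR 117 = 17
We reduce pile 2 from 100 to 17.
Tokens removed: 100 - 17 = 83
Verification: 17 XOR 17 = 0

83


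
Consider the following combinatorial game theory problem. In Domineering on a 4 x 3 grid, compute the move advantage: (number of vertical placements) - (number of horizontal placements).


Board is 4 x 3 (rows x cols).
Left (vertical) placements: (rows-1) * cols = 3 * 3 = 9
Right (horizontal) placements: rows * (cols-1) = 4 * 2 = 8
Advantage = Left - Right = 9 - 8 = 1

1


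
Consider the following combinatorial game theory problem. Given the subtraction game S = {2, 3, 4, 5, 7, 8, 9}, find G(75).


The subtraction set is S = {2, 3, 4, 5, 7, 8, 9}.
G(k) = mex{ G(k - s) : s in S, s <= k }. We compute iteratively: G(0) = 0.
G(1) = mex({}) = 0
G(2) = mex({0}) = 1
G(3) = mex({0}) = 1
G(4) = mex({0, 1}) = 2
G(5) = mex({0, 1}) = 2
G(6) = mex({0, 1, 2}) = 3
G(7) = mex({0, 1, 2}) = 3
G(8) = mex({0, 1, 2, 3}) = 4
G(9) = mex({0, 1, 2, 3}) = 4
G(10) = mex({0, 1, 2, 3, 4}) = 5
G(11) = mex({1, 2, 3, 4}) = 0
G(12) = mex({1, 2, 3, 4, 5}) = 0
G(13) = mex({0, 2, 3, 4, 5}) = 1
G(14) = mex({0, 2, 3, 4, 5}) = 1
G(15) = mex({0, 1, 3, 4, 5}) = 2
G(16) = mex({0, 1, 3, 4}) = 2
G(17) = mex({0, 1, 2, 4, 5}) = 3
G(18) = mex({0, 1, 2, 4, 5}) = 3
G(19) = mex({0, 1, 2, 3, 5}) = 4
Observe that G(11)..G(19) = 0, 0, 1, 1, 2, 2, 3, 3, 4 repeats G(0)..G(8) = 0, 0, 1, 1, 2, 2, 3, 3, 4.
For k >= max(S) = 9, G(k) is determined by the previous 9 values G(k-9)..G(k-1); a window of 9 consecutive values has recurred shifted by 11, so by induction G(k + 11) = G(k) for all k >= 0: the sequence is periodic from the start with period 11.
One period: G(0..10) = 0, 0, 1, 1, 2, 2, 3, 3, 4, 4, 5.
75 mod 11 = 9, so G(75) = G(9) = 4.

4


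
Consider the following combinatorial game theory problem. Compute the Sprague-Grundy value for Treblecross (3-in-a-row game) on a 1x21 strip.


Treblecross: place X on empty cells; 3-in-a-row wins.
Playing within two cells of an existing X lets the opponent win at once, so sensible play treats the cells i-2..i+2 around each X as dead. The player left with no safe cell loses, so this is a normal-play take-away game on strips of safe cells.
Placing X at cell i (0-indexed) of a strip of k safe cells leaves independent strips of sizes max(0, i-2) and max(0, k-i-3). Hence G(k) = mex{ G(max(0,i-2)) XOR G(max(0,k-i-3)) : 0 <= i < k }, with G(0) = 0.
G(1): splits (0,0):0^0=0 -> mex({0}) = 1
G(2): splits (0,0):0^0=0 -> mex({0}) = 1
G(3): splits (0,0):0^0=0 -> mex({0}) = 1
G(4): splits (0,1):0^1=1 (0,0):0^0=0 -> mex({0, 1}) = 2
G(5): splits (0,2):0^1=1 (0,1):0^1=1 (0,0):0^0=0 -> mex({0, 1}) = 2
G(6) = mex({1}) = 0
G(7) = mex({0, 1, 2}) = 3
G(8) = mex({0, 1, 2}) = 3
G(9) = mex({0, 2}) = 1
G(10) = mex({0, 2, 3}) = 1
G(11) = mex({0, 3}) = 1
G(12) = mex({1, 3}) = 0
G(13) = mex({0, 1, 2, 3}) = 4
G(14) = mex({0, 1, 2}) = 3
G(15) = mex({0, 1, 2}) = 3
G(16) = mex({0, 1, 2, 4}) = 3
G(17) = mex({0, 1, 3, 4}) = 2
G(18) = mex({0, 1, 3, 4}) = 2
G(19) = mex({0, 1, 3, 5}) = 2
G(20) = mex({0, 1, 2, 3, 5}) = 4
G(21) = mex({0, 1, 2, 3, 5}) = 4
Therefore G(21) = 4.

4


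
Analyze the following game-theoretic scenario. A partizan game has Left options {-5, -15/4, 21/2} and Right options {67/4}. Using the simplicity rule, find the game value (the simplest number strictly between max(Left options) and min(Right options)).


Left options: {-5, -15/4, 21/2}, max = 21/2
Right options: {67/4}, min = 67/4
All options are numbers and max(Left) < min(Right), so by the simplicity theorem the value is the simplest (earliest-born) number strictly between 21/2 and 67/4.
Integers 11 through 16 all lie strictly between 21/2 and 67/4.
Among integers, the simplest (lowest birthday = smallest |n|; 0 is born on day 0, +-n on day n) is 11.
No non-integer in the interval can be simpler: if x is a non-integer in the interval, then floor(x) or ceil(x) also lies in the interval (the interval contains an integer), and both are proper prefixes of x's sign expansion, i.e. born earlier. So the game value is 11.
Game value = 11

11


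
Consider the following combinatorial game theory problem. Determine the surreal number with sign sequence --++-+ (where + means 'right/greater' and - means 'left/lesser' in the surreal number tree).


Sign expansion: --++-+
Rule: track bounds (lo, hi), initially (-inf, +inf). On '+', the current value becomes lo and we move to the simplest number in (value, hi): value + 1 if hi = +inf, otherwise the midpoint (value + hi)/2. On '-', the current value becomes hi and we move to value - 1 if lo = -inf, otherwise the midpoint (lo + value)/2.
Start at 0.
Step 1: sign = -, move left. Bounds: (-inf, 0). Value = -1
Step 2: sign = -, move left. Bounds: (-inf, -1). Value = -2
Step 3: sign = +, move right. Bounds: (-2, -1). Value = -3/2
Step 4: sign = +, move right. Bounds: (-3/2, -1). Value = -5/4
Step 5: sign = -, move left. Bounds: (-3/2, -5/4). Value = -11/8
Step 6: sign = +, move right. Bounds: (-11/8, -5/4). Value = -21/16
The surreal number with sign expansion --++-+ is -21/16.

-21/16


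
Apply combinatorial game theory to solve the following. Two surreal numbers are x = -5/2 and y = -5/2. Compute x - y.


x = -5/2, y = -5/2
Converting to common denominator: 2
x = -5/2, y = -5/2
x - y = -5/2 - -5/2 = 0

0


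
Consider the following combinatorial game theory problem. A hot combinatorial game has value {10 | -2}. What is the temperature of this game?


The game is {10 | -2}, a switch {a | b} with numbers a > b.
Cooling {a | b} by t gives {a - t | b + t}, which stops being hot when a - t = b + t, i.e. at t = (a - b)/2. So the temperature of a switch is (a - b)/2.
Temperature = (Left option - Right option) / 2
= (10 - (-2)) / 2
= 12 / 2
= 6

6


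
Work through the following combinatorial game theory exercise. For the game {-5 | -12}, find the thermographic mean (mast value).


Game = {-5 | -12}, a switch {a | b} with numbers a > b.
Its thermograph has left wall a - t and right wall b + t, which meet at t = (a - b)/2, where both equal (a + b)/2. So the mast (mean value) is at (a + b)/2.
Mean = (-5 + (-12))/2 = -17/2 = -17/2

-17/2


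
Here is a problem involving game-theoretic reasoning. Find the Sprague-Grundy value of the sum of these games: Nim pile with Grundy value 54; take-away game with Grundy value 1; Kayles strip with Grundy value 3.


By the Sprague-Grundy theorem, the Grundy value of a sum of games is the XOR of individual Grundy values.
Nim pile: Grundy value = 54. Running XOR: 0 XOR 54 = 54
take-away game: Grundy value = 1. Running XOR: 54 XOR 1 = 55
Kayles strip: Grundy value = 3. Running XOR: 55 XOR 3 = 52
The combined Grundy value is 52.

52
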